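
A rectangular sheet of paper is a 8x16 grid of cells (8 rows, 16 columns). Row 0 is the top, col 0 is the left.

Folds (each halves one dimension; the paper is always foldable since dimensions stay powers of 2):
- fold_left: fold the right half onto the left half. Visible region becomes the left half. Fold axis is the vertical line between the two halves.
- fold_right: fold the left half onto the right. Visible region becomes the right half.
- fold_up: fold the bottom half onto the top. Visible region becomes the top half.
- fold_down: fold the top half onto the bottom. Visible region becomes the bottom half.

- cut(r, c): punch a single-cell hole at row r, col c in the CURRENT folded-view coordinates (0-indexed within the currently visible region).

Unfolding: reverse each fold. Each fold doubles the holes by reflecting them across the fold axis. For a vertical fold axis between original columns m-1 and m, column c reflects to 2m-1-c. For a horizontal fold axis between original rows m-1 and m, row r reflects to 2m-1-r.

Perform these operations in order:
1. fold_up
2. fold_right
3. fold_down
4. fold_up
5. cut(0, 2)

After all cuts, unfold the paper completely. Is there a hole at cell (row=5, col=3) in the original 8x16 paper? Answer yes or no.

Op 1 fold_up: fold axis h@4; visible region now rows[0,4) x cols[0,16) = 4x16
Op 2 fold_right: fold axis v@8; visible region now rows[0,4) x cols[8,16) = 4x8
Op 3 fold_down: fold axis h@2; visible region now rows[2,4) x cols[8,16) = 2x8
Op 4 fold_up: fold axis h@3; visible region now rows[2,3) x cols[8,16) = 1x8
Op 5 cut(0, 2): punch at orig (2,10); cuts so far [(2, 10)]; region rows[2,3) x cols[8,16) = 1x8
Unfold 1 (reflect across h@3): 2 holes -> [(2, 10), (3, 10)]
Unfold 2 (reflect across h@2): 4 holes -> [(0, 10), (1, 10), (2, 10), (3, 10)]
Unfold 3 (reflect across v@8): 8 holes -> [(0, 5), (0, 10), (1, 5), (1, 10), (2, 5), (2, 10), (3, 5), (3, 10)]
Unfold 4 (reflect across h@4): 16 holes -> [(0, 5), (0, 10), (1, 5), (1, 10), (2, 5), (2, 10), (3, 5), (3, 10), (4, 5), (4, 10), (5, 5), (5, 10), (6, 5), (6, 10), (7, 5), (7, 10)]
Holes: [(0, 5), (0, 10), (1, 5), (1, 10), (2, 5), (2, 10), (3, 5), (3, 10), (4, 5), (4, 10), (5, 5), (5, 10), (6, 5), (6, 10), (7, 5), (7, 10)]

Answer: no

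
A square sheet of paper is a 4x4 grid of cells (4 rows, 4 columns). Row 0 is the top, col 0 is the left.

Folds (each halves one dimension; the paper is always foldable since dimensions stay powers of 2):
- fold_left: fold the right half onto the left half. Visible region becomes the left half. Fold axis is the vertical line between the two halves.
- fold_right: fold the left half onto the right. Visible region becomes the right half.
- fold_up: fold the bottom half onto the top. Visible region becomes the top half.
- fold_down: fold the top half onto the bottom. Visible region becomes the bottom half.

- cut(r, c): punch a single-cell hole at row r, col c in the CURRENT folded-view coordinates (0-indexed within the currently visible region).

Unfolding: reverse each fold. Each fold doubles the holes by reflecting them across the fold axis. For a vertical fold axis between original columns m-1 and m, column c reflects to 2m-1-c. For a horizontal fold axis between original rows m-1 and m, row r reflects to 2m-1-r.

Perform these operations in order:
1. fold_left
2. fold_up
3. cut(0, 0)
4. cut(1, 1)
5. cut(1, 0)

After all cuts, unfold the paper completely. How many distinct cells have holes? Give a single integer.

Op 1 fold_left: fold axis v@2; visible region now rows[0,4) x cols[0,2) = 4x2
Op 2 fold_up: fold axis h@2; visible region now rows[0,2) x cols[0,2) = 2x2
Op 3 cut(0, 0): punch at orig (0,0); cuts so far [(0, 0)]; region rows[0,2) x cols[0,2) = 2x2
Op 4 cut(1, 1): punch at orig (1,1); cuts so far [(0, 0), (1, 1)]; region rows[0,2) x cols[0,2) = 2x2
Op 5 cut(1, 0): punch at orig (1,0); cuts so far [(0, 0), (1, 0), (1, 1)]; region rows[0,2) x cols[0,2) = 2x2
Unfold 1 (reflect across h@2): 6 holes -> [(0, 0), (1, 0), (1, 1), (2, 0), (2, 1), (3, 0)]
Unfold 2 (reflect across v@2): 12 holes -> [(0, 0), (0, 3), (1, 0), (1, 1), (1, 2), (1, 3), (2, 0), (2, 1), (2, 2), (2, 3), (3, 0), (3, 3)]

Answer: 12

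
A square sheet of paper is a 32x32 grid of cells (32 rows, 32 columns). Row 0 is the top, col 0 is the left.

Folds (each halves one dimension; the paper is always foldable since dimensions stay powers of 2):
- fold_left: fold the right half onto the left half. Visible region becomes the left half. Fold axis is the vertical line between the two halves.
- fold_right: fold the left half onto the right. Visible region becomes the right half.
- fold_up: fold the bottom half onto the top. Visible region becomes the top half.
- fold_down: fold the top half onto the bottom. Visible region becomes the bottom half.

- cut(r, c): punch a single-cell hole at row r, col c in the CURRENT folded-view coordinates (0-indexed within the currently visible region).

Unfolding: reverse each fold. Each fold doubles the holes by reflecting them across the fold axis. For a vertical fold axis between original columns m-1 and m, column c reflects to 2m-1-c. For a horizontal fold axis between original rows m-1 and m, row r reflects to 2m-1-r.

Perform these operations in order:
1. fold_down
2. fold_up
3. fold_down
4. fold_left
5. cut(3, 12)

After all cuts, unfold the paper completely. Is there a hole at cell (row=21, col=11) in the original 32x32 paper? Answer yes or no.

Answer: no

Derivation:
Op 1 fold_down: fold axis h@16; visible region now rows[16,32) x cols[0,32) = 16x32
Op 2 fold_up: fold axis h@24; visible region now rows[16,24) x cols[0,32) = 8x32
Op 3 fold_down: fold axis h@20; visible region now rows[20,24) x cols[0,32) = 4x32
Op 4 fold_left: fold axis v@16; visible region now rows[20,24) x cols[0,16) = 4x16
Op 5 cut(3, 12): punch at orig (23,12); cuts so far [(23, 12)]; region rows[20,24) x cols[0,16) = 4x16
Unfold 1 (reflect across v@16): 2 holes -> [(23, 12), (23, 19)]
Unfold 2 (reflect across h@20): 4 holes -> [(16, 12), (16, 19), (23, 12), (23, 19)]
Unfold 3 (reflect across h@24): 8 holes -> [(16, 12), (16, 19), (23, 12), (23, 19), (24, 12), (24, 19), (31, 12), (31, 19)]
Unfold 4 (reflect across h@16): 16 holes -> [(0, 12), (0, 19), (7, 12), (7, 19), (8, 12), (8, 19), (15, 12), (15, 19), (16, 12), (16, 19), (23, 12), (23, 19), (24, 12), (24, 19), (31, 12), (31, 19)]
Holes: [(0, 12), (0, 19), (7, 12), (7, 19), (8, 12), (8, 19), (15, 12), (15, 19), (16, 12), (16, 19), (23, 12), (23, 19), (24, 12), (24, 19), (31, 12), (31, 19)]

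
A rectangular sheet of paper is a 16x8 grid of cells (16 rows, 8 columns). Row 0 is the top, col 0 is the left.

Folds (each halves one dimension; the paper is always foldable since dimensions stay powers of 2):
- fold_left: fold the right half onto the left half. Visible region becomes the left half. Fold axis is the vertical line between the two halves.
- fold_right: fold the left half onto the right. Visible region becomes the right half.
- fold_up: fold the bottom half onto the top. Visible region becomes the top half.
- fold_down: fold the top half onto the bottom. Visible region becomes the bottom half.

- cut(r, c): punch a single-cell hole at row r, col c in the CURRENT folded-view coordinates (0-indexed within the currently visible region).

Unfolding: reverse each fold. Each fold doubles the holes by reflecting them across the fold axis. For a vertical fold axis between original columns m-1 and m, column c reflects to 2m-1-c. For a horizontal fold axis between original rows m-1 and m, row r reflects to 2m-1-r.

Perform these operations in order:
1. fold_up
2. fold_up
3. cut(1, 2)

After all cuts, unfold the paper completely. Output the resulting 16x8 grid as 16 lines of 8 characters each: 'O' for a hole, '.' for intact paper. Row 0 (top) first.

Op 1 fold_up: fold axis h@8; visible region now rows[0,8) x cols[0,8) = 8x8
Op 2 fold_up: fold axis h@4; visible region now rows[0,4) x cols[0,8) = 4x8
Op 3 cut(1, 2): punch at orig (1,2); cuts so far [(1, 2)]; region rows[0,4) x cols[0,8) = 4x8
Unfold 1 (reflect across h@4): 2 holes -> [(1, 2), (6, 2)]
Unfold 2 (reflect across h@8): 4 holes -> [(1, 2), (6, 2), (9, 2), (14, 2)]

Answer: ........
..O.....
........
........
........
........
..O.....
........
........
..O.....
........
........
........
........
..O.....
........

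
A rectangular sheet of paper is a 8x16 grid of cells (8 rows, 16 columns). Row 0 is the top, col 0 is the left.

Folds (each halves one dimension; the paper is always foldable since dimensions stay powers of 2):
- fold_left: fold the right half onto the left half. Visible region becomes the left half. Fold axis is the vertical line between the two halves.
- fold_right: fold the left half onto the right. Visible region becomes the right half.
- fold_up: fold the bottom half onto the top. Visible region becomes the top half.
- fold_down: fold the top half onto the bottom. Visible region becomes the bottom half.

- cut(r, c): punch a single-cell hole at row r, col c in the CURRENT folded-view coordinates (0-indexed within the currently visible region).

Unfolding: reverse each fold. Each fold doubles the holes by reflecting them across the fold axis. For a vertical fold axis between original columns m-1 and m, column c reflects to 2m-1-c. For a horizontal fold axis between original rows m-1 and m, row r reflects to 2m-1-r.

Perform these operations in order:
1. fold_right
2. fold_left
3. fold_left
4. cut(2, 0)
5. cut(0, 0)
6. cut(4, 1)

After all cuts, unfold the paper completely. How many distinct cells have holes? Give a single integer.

Answer: 24

Derivation:
Op 1 fold_right: fold axis v@8; visible region now rows[0,8) x cols[8,16) = 8x8
Op 2 fold_left: fold axis v@12; visible region now rows[0,8) x cols[8,12) = 8x4
Op 3 fold_left: fold axis v@10; visible region now rows[0,8) x cols[8,10) = 8x2
Op 4 cut(2, 0): punch at orig (2,8); cuts so far [(2, 8)]; region rows[0,8) x cols[8,10) = 8x2
Op 5 cut(0, 0): punch at orig (0,8); cuts so far [(0, 8), (2, 8)]; region rows[0,8) x cols[8,10) = 8x2
Op 6 cut(4, 1): punch at orig (4,9); cuts so far [(0, 8), (2, 8), (4, 9)]; region rows[0,8) x cols[8,10) = 8x2
Unfold 1 (reflect across v@10): 6 holes -> [(0, 8), (0, 11), (2, 8), (2, 11), (4, 9), (4, 10)]
Unfold 2 (reflect across v@12): 12 holes -> [(0, 8), (0, 11), (0, 12), (0, 15), (2, 8), (2, 11), (2, 12), (2, 15), (4, 9), (4, 10), (4, 13), (4, 14)]
Unfold 3 (reflect across v@8): 24 holes -> [(0, 0), (0, 3), (0, 4), (0, 7), (0, 8), (0, 11), (0, 12), (0, 15), (2, 0), (2, 3), (2, 4), (2, 7), (2, 8), (2, 11), (2, 12), (2, 15), (4, 1), (4, 2), (4, 5), (4, 6), (4, 9), (4, 10), (4, 13), (4, 14)]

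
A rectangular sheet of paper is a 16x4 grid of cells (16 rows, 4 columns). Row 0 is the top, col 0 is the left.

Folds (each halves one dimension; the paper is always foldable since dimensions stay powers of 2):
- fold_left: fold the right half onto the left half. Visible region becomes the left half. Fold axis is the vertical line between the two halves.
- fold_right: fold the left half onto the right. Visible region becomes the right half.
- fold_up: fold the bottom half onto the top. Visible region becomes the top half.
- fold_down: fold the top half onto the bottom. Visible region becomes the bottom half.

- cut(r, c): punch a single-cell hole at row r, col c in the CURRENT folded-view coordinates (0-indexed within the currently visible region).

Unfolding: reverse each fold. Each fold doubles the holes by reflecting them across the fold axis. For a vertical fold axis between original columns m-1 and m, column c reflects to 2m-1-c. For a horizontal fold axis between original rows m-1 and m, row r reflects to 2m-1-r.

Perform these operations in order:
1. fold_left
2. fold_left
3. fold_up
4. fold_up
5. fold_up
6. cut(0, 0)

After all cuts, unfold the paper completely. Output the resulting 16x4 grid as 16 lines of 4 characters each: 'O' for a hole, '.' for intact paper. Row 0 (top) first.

Answer: OOOO
....
....
OOOO
OOOO
....
....
OOOO
OOOO
....
....
OOOO
OOOO
....
....
OOOO

Derivation:
Op 1 fold_left: fold axis v@2; visible region now rows[0,16) x cols[0,2) = 16x2
Op 2 fold_left: fold axis v@1; visible region now rows[0,16) x cols[0,1) = 16x1
Op 3 fold_up: fold axis h@8; visible region now rows[0,8) x cols[0,1) = 8x1
Op 4 fold_up: fold axis h@4; visible region now rows[0,4) x cols[0,1) = 4x1
Op 5 fold_up: fold axis h@2; visible region now rows[0,2) x cols[0,1) = 2x1
Op 6 cut(0, 0): punch at orig (0,0); cuts so far [(0, 0)]; region rows[0,2) x cols[0,1) = 2x1
Unfold 1 (reflect across h@2): 2 holes -> [(0, 0), (3, 0)]
Unfold 2 (reflect across h@4): 4 holes -> [(0, 0), (3, 0), (4, 0), (7, 0)]
Unfold 3 (reflect across h@8): 8 holes -> [(0, 0), (3, 0), (4, 0), (7, 0), (8, 0), (11, 0), (12, 0), (15, 0)]
Unfold 4 (reflect across v@1): 16 holes -> [(0, 0), (0, 1), (3, 0), (3, 1), (4, 0), (4, 1), (7, 0), (7, 1), (8, 0), (8, 1), (11, 0), (11, 1), (12, 0), (12, 1), (15, 0), (15, 1)]
Unfold 5 (reflect across v@2): 32 holes -> [(0, 0), (0, 1), (0, 2), (0, 3), (3, 0), (3, 1), (3, 2), (3, 3), (4, 0), (4, 1), (4, 2), (4, 3), (7, 0), (7, 1), (7, 2), (7, 3), (8, 0), (8, 1), (8, 2), (8, 3), (11, 0), (11, 1), (11, 2), (11, 3), (12, 0), (12, 1), (12, 2), (12, 3), (15, 0), (15, 1), (15, 2), (15, 3)]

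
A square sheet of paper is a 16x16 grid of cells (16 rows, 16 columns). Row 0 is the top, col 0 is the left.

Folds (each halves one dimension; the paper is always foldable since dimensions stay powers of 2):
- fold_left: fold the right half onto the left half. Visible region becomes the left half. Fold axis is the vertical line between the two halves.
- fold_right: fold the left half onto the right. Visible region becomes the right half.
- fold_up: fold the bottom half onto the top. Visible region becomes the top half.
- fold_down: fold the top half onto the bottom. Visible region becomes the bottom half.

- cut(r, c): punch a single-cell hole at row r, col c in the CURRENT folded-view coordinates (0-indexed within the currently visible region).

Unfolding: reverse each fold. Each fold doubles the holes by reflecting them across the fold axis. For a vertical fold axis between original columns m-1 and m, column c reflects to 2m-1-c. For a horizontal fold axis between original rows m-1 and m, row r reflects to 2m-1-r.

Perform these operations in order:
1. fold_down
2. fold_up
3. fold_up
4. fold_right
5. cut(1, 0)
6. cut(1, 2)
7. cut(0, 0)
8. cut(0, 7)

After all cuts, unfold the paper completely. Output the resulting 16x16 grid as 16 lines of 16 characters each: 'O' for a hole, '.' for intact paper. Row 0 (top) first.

Op 1 fold_down: fold axis h@8; visible region now rows[8,16) x cols[0,16) = 8x16
Op 2 fold_up: fold axis h@12; visible region now rows[8,12) x cols[0,16) = 4x16
Op 3 fold_up: fold axis h@10; visible region now rows[8,10) x cols[0,16) = 2x16
Op 4 fold_right: fold axis v@8; visible region now rows[8,10) x cols[8,16) = 2x8
Op 5 cut(1, 0): punch at orig (9,8); cuts so far [(9, 8)]; region rows[8,10) x cols[8,16) = 2x8
Op 6 cut(1, 2): punch at orig (9,10); cuts so far [(9, 8), (9, 10)]; region rows[8,10) x cols[8,16) = 2x8
Op 7 cut(0, 0): punch at orig (8,8); cuts so far [(8, 8), (9, 8), (9, 10)]; region rows[8,10) x cols[8,16) = 2x8
Op 8 cut(0, 7): punch at orig (8,15); cuts so far [(8, 8), (8, 15), (9, 8), (9, 10)]; region rows[8,10) x cols[8,16) = 2x8
Unfold 1 (reflect across v@8): 8 holes -> [(8, 0), (8, 7), (8, 8), (8, 15), (9, 5), (9, 7), (9, 8), (9, 10)]
Unfold 2 (reflect across h@10): 16 holes -> [(8, 0), (8, 7), (8, 8), (8, 15), (9, 5), (9, 7), (9, 8), (9, 10), (10, 5), (10, 7), (10, 8), (10, 10), (11, 0), (11, 7), (11, 8), (11, 15)]
Unfold 3 (reflect across h@12): 32 holes -> [(8, 0), (8, 7), (8, 8), (8, 15), (9, 5), (9, 7), (9, 8), (9, 10), (10, 5), (10, 7), (10, 8), (10, 10), (11, 0), (11, 7), (11, 8), (11, 15), (12, 0), (12, 7), (12, 8), (12, 15), (13, 5), (13, 7), (13, 8), (13, 10), (14, 5), (14, 7), (14, 8), (14, 10), (15, 0), (15, 7), (15, 8), (15, 15)]
Unfold 4 (reflect across h@8): 64 holes -> [(0, 0), (0, 7), (0, 8), (0, 15), (1, 5), (1, 7), (1, 8), (1, 10), (2, 5), (2, 7), (2, 8), (2, 10), (3, 0), (3, 7), (3, 8), (3, 15), (4, 0), (4, 7), (4, 8), (4, 15), (5, 5), (5, 7), (5, 8), (5, 10), (6, 5), (6, 7), (6, 8), (6, 10), (7, 0), (7, 7), (7, 8), (7, 15), (8, 0), (8, 7), (8, 8), (8, 15), (9, 5), (9, 7), (9, 8), (9, 10), (10, 5), (10, 7), (10, 8), (10, 10), (11, 0), (11, 7), (11, 8), (11, 15), (12, 0), (12, 7), (12, 8), (12, 15), (13, 5), (13, 7), (13, 8), (13, 10), (14, 5), (14, 7), (14, 8), (14, 10), (15, 0), (15, 7), (15, 8), (15, 15)]

Answer: O......OO......O
.....O.OO.O.....
.....O.OO.O.....
O......OO......O
O......OO......O
.....O.OO.O.....
.....O.OO.O.....
O......OO......O
O......OO......O
.....O.OO.O.....
.....O.OO.O.....
O......OO......O
O......OO......O
.....O.OO.O.....
.....O.OO.O.....
O......OO......O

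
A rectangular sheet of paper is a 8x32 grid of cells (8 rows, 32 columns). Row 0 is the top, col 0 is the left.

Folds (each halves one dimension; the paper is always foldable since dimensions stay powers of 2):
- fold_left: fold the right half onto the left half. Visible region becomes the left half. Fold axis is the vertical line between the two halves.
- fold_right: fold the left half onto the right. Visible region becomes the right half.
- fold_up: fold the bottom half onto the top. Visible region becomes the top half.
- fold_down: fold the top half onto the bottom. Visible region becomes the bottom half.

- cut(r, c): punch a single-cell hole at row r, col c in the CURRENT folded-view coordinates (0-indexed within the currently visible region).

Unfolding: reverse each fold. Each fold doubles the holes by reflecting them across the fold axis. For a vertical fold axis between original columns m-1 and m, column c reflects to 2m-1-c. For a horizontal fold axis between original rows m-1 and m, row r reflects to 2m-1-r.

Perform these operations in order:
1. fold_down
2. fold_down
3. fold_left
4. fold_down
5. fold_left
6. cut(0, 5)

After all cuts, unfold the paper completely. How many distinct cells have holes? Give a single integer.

Op 1 fold_down: fold axis h@4; visible region now rows[4,8) x cols[0,32) = 4x32
Op 2 fold_down: fold axis h@6; visible region now rows[6,8) x cols[0,32) = 2x32
Op 3 fold_left: fold axis v@16; visible region now rows[6,8) x cols[0,16) = 2x16
Op 4 fold_down: fold axis h@7; visible region now rows[7,8) x cols[0,16) = 1x16
Op 5 fold_left: fold axis v@8; visible region now rows[7,8) x cols[0,8) = 1x8
Op 6 cut(0, 5): punch at orig (7,5); cuts so far [(7, 5)]; region rows[7,8) x cols[0,8) = 1x8
Unfold 1 (reflect across v@8): 2 holes -> [(7, 5), (7, 10)]
Unfold 2 (reflect across h@7): 4 holes -> [(6, 5), (6, 10), (7, 5), (7, 10)]
Unfold 3 (reflect across v@16): 8 holes -> [(6, 5), (6, 10), (6, 21), (6, 26), (7, 5), (7, 10), (7, 21), (7, 26)]
Unfold 4 (reflect across h@6): 16 holes -> [(4, 5), (4, 10), (4, 21), (4, 26), (5, 5), (5, 10), (5, 21), (5, 26), (6, 5), (6, 10), (6, 21), (6, 26), (7, 5), (7, 10), (7, 21), (7, 26)]
Unfold 5 (reflect across h@4): 32 holes -> [(0, 5), (0, 10), (0, 21), (0, 26), (1, 5), (1, 10), (1, 21), (1, 26), (2, 5), (2, 10), (2, 21), (2, 26), (3, 5), (3, 10), (3, 21), (3, 26), (4, 5), (4, 10), (4, 21), (4, 26), (5, 5), (5, 10), (5, 21), (5, 26), (6, 5), (6, 10), (6, 21), (6, 26), (7, 5), (7, 10), (7, 21), (7, 26)]

Answer: 32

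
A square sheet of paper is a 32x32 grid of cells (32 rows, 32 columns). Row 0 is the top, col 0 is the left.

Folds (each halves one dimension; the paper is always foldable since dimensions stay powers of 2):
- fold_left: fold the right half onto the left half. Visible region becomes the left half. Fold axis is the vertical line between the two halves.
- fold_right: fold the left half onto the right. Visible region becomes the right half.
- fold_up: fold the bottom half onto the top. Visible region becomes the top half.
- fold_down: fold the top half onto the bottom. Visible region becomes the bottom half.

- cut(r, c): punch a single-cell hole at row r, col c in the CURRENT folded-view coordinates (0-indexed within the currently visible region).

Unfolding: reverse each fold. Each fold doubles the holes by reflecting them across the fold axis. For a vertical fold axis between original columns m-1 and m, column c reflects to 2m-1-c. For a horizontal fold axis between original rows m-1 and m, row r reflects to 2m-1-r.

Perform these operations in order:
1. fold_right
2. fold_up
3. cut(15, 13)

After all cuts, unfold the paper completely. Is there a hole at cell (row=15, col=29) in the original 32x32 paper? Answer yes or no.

Op 1 fold_right: fold axis v@16; visible region now rows[0,32) x cols[16,32) = 32x16
Op 2 fold_up: fold axis h@16; visible region now rows[0,16) x cols[16,32) = 16x16
Op 3 cut(15, 13): punch at orig (15,29); cuts so far [(15, 29)]; region rows[0,16) x cols[16,32) = 16x16
Unfold 1 (reflect across h@16): 2 holes -> [(15, 29), (16, 29)]
Unfold 2 (reflect across v@16): 4 holes -> [(15, 2), (15, 29), (16, 2), (16, 29)]
Holes: [(15, 2), (15, 29), (16, 2), (16, 29)]

Answer: yes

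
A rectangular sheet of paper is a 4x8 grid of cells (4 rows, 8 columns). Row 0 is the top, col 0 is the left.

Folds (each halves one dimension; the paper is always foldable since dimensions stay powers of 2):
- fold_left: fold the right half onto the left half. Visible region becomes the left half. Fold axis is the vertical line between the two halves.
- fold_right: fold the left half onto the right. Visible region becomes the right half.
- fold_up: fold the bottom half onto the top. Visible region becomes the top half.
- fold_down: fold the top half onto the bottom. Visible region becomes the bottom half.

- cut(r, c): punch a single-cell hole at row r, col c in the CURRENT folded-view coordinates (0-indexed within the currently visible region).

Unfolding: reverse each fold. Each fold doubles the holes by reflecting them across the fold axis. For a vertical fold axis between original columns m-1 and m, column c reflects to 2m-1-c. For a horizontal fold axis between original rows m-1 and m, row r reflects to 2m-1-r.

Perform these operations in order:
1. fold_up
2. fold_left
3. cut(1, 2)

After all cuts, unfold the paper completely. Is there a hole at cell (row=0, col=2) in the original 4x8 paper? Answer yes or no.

Answer: no

Derivation:
Op 1 fold_up: fold axis h@2; visible region now rows[0,2) x cols[0,8) = 2x8
Op 2 fold_left: fold axis v@4; visible region now rows[0,2) x cols[0,4) = 2x4
Op 3 cut(1, 2): punch at orig (1,2); cuts so far [(1, 2)]; region rows[0,2) x cols[0,4) = 2x4
Unfold 1 (reflect across v@4): 2 holes -> [(1, 2), (1, 5)]
Unfold 2 (reflect across h@2): 4 holes -> [(1, 2), (1, 5), (2, 2), (2, 5)]
Holes: [(1, 2), (1, 5), (2, 2), (2, 5)]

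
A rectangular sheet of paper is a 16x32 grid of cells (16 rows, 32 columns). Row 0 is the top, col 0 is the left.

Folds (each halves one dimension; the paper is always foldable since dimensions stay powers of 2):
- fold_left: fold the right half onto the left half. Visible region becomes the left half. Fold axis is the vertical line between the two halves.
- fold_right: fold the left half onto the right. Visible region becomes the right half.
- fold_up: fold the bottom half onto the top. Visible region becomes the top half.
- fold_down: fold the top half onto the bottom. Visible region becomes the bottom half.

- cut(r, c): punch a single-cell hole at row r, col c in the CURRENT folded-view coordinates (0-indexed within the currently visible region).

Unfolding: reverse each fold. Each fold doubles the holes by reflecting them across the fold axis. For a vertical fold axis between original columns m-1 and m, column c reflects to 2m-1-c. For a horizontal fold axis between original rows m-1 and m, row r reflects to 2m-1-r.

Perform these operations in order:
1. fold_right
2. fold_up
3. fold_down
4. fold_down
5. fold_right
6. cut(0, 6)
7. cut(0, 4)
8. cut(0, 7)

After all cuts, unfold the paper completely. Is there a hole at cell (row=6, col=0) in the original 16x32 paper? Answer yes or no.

Op 1 fold_right: fold axis v@16; visible region now rows[0,16) x cols[16,32) = 16x16
Op 2 fold_up: fold axis h@8; visible region now rows[0,8) x cols[16,32) = 8x16
Op 3 fold_down: fold axis h@4; visible region now rows[4,8) x cols[16,32) = 4x16
Op 4 fold_down: fold axis h@6; visible region now rows[6,8) x cols[16,32) = 2x16
Op 5 fold_right: fold axis v@24; visible region now rows[6,8) x cols[24,32) = 2x8
Op 6 cut(0, 6): punch at orig (6,30); cuts so far [(6, 30)]; region rows[6,8) x cols[24,32) = 2x8
Op 7 cut(0, 4): punch at orig (6,28); cuts so far [(6, 28), (6, 30)]; region rows[6,8) x cols[24,32) = 2x8
Op 8 cut(0, 7): punch at orig (6,31); cuts so far [(6, 28), (6, 30), (6, 31)]; region rows[6,8) x cols[24,32) = 2x8
Unfold 1 (reflect across v@24): 6 holes -> [(6, 16), (6, 17), (6, 19), (6, 28), (6, 30), (6, 31)]
Unfold 2 (reflect across h@6): 12 holes -> [(5, 16), (5, 17), (5, 19), (5, 28), (5, 30), (5, 31), (6, 16), (6, 17), (6, 19), (6, 28), (6, 30), (6, 31)]
Unfold 3 (reflect across h@4): 24 holes -> [(1, 16), (1, 17), (1, 19), (1, 28), (1, 30), (1, 31), (2, 16), (2, 17), (2, 19), (2, 28), (2, 30), (2, 31), (5, 16), (5, 17), (5, 19), (5, 28), (5, 30), (5, 31), (6, 16), (6, 17), (6, 19), (6, 28), (6, 30), (6, 31)]
Unfold 4 (reflect across h@8): 48 holes -> [(1, 16), (1, 17), (1, 19), (1, 28), (1, 30), (1, 31), (2, 16), (2, 17), (2, 19), (2, 28), (2, 30), (2, 31), (5, 16), (5, 17), (5, 19), (5, 28), (5, 30), (5, 31), (6, 16), (6, 17), (6, 19), (6, 28), (6, 30), (6, 31), (9, 16), (9, 17), (9, 19), (9, 28), (9, 30), (9, 31), (10, 16), (10, 17), (10, 19), (10, 28), (10, 30), (10, 31), (13, 16), (13, 17), (13, 19), (13, 28), (13, 30), (13, 31), (14, 16), (14, 17), (14, 19), (14, 28), (14, 30), (14, 31)]
Unfold 5 (reflect across v@16): 96 holes -> [(1, 0), (1, 1), (1, 3), (1, 12), (1, 14), (1, 15), (1, 16), (1, 17), (1, 19), (1, 28), (1, 30), (1, 31), (2, 0), (2, 1), (2, 3), (2, 12), (2, 14), (2, 15), (2, 16), (2, 17), (2, 19), (2, 28), (2, 30), (2, 31), (5, 0), (5, 1), (5, 3), (5, 12), (5, 14), (5, 15), (5, 16), (5, 17), (5, 19), (5, 28), (5, 30), (5, 31), (6, 0), (6, 1), (6, 3), (6, 12), (6, 14), (6, 15), (6, 16), (6, 17), (6, 19), (6, 28), (6, 30), (6, 31), (9, 0), (9, 1), (9, 3), (9, 12), (9, 14), (9, 15), (9, 16), (9, 17), (9, 19), (9, 28), (9, 30), (9, 31), (10, 0), (10, 1), (10, 3), (10, 12), (10, 14), (10, 15), (10, 16), (10, 17), (10, 19), (10, 28), (10, 30), (10, 31), (13, 0), (13, 1), (13, 3), (13, 12), (13, 14), (13, 15), (13, 16), (13, 17), (13, 19), (13, 28), (13, 30), (13, 31), (14, 0), (14, 1), (14, 3), (14, 12), (14, 14), (14, 15), (14, 16), (14, 17), (14, 19), (14, 28), (14, 30), (14, 31)]
Holes: [(1, 0), (1, 1), (1, 3), (1, 12), (1, 14), (1, 15), (1, 16), (1, 17), (1, 19), (1, 28), (1, 30), (1, 31), (2, 0), (2, 1), (2, 3), (2, 12), (2, 14), (2, 15), (2, 16), (2, 17), (2, 19), (2, 28), (2, 30), (2, 31), (5, 0), (5, 1), (5, 3), (5, 12), (5, 14), (5, 15), (5, 16), (5, 17), (5, 19), (5, 28), (5, 30), (5, 31), (6, 0), (6, 1), (6, 3), (6, 12), (6, 14), (6, 15), (6, 16), (6, 17), (6, 19), (6, 28), (6, 30), (6, 31), (9, 0), (9, 1), (9, 3), (9, 12), (9, 14), (9, 15), (9, 16), (9, 17), (9, 19), (9, 28), (9, 30), (9, 31), (10, 0), (10, 1), (10, 3), (10, 12), (10, 14), (10, 15), (10, 16), (10, 17), (10, 19), (10, 28), (10, 30), (10, 31), (13, 0), (13, 1), (13, 3), (13, 12), (13, 14), (13, 15), (13, 16), (13, 17), (13, 19), (13, 28), (13, 30), (13, 31), (14, 0), (14, 1), (14, 3), (14, 12), (14, 14), (14, 15), (14, 16), (14, 17), (14, 19), (14, 28), (14, 30), (14, 31)]

Answer: yes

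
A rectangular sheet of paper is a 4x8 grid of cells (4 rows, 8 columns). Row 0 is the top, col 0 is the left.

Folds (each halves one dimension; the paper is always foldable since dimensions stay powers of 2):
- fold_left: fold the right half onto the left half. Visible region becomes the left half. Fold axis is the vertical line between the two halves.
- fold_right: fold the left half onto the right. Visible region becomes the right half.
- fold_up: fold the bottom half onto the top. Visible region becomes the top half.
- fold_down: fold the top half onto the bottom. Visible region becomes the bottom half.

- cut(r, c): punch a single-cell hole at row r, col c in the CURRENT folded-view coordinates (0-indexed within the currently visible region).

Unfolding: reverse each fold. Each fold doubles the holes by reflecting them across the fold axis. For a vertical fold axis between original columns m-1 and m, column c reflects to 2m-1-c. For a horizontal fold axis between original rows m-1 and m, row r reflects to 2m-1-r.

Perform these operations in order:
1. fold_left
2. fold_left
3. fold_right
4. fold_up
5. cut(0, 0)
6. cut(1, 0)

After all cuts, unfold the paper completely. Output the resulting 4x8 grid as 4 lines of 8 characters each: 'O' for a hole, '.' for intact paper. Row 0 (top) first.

Answer: OOOOOOOO
OOOOOOOO
OOOOOOOO
OOOOOOOO

Derivation:
Op 1 fold_left: fold axis v@4; visible region now rows[0,4) x cols[0,4) = 4x4
Op 2 fold_left: fold axis v@2; visible region now rows[0,4) x cols[0,2) = 4x2
Op 3 fold_right: fold axis v@1; visible region now rows[0,4) x cols[1,2) = 4x1
Op 4 fold_up: fold axis h@2; visible region now rows[0,2) x cols[1,2) = 2x1
Op 5 cut(0, 0): punch at orig (0,1); cuts so far [(0, 1)]; region rows[0,2) x cols[1,2) = 2x1
Op 6 cut(1, 0): punch at orig (1,1); cuts so far [(0, 1), (1, 1)]; region rows[0,2) x cols[1,2) = 2x1
Unfold 1 (reflect across h@2): 4 holes -> [(0, 1), (1, 1), (2, 1), (3, 1)]
Unfold 2 (reflect across v@1): 8 holes -> [(0, 0), (0, 1), (1, 0), (1, 1), (2, 0), (2, 1), (3, 0), (3, 1)]
Unfold 3 (reflect across v@2): 16 holes -> [(0, 0), (0, 1), (0, 2), (0, 3), (1, 0), (1, 1), (1, 2), (1, 3), (2, 0), (2, 1), (2, 2), (2, 3), (3, 0), (3, 1), (3, 2), (3, 3)]
Unfold 4 (reflect across v@4): 32 holes -> [(0, 0), (0, 1), (0, 2), (0, 3), (0, 4), (0, 5), (0, 6), (0, 7), (1, 0), (1, 1), (1, 2), (1, 3), (1, 4), (1, 5), (1, 6), (1, 7), (2, 0), (2, 1), (2, 2), (2, 3), (2, 4), (2, 5), (2, 6), (2, 7), (3, 0), (3, 1), (3, 2), (3, 3), (3, 4), (3, 5), (3, 6), (3, 7)]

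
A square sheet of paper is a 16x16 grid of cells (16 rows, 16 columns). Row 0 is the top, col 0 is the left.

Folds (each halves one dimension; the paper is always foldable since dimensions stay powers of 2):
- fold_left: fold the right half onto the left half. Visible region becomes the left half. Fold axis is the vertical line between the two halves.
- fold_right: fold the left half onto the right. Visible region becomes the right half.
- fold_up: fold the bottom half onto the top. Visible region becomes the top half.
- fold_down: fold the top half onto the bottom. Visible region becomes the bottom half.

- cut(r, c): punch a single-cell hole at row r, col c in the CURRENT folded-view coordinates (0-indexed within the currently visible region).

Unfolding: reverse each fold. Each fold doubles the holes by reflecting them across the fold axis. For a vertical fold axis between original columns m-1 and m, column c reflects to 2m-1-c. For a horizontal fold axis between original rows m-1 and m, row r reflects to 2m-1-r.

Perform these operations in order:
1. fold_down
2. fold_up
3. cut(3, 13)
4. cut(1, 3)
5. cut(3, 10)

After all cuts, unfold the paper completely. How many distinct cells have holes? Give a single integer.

Op 1 fold_down: fold axis h@8; visible region now rows[8,16) x cols[0,16) = 8x16
Op 2 fold_up: fold axis h@12; visible region now rows[8,12) x cols[0,16) = 4x16
Op 3 cut(3, 13): punch at orig (11,13); cuts so far [(11, 13)]; region rows[8,12) x cols[0,16) = 4x16
Op 4 cut(1, 3): punch at orig (9,3); cuts so far [(9, 3), (11, 13)]; region rows[8,12) x cols[0,16) = 4x16
Op 5 cut(3, 10): punch at orig (11,10); cuts so far [(9, 3), (11, 10), (11, 13)]; region rows[8,12) x cols[0,16) = 4x16
Unfold 1 (reflect across h@12): 6 holes -> [(9, 3), (11, 10), (11, 13), (12, 10), (12, 13), (14, 3)]
Unfold 2 (reflect across h@8): 12 holes -> [(1, 3), (3, 10), (3, 13), (4, 10), (4, 13), (6, 3), (9, 3), (11, 10), (11, 13), (12, 10), (12, 13), (14, 3)]

Answer: 12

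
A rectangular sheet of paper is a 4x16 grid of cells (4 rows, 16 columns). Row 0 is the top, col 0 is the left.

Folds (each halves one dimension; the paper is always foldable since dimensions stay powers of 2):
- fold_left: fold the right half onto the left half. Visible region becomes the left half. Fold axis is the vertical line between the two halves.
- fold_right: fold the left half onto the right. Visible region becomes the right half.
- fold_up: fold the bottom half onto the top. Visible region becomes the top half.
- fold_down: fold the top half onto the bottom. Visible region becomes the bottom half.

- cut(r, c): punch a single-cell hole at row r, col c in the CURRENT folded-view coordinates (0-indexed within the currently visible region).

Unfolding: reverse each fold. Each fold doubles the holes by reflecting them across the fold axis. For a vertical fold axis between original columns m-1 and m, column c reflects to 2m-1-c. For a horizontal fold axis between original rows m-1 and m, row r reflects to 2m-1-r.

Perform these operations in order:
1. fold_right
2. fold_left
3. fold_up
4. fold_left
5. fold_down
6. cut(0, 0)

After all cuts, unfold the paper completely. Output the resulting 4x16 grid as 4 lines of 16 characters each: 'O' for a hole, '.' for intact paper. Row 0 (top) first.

Answer: O..OO..OO..OO..O
O..OO..OO..OO..O
O..OO..OO..OO..O
O..OO..OO..OO..O

Derivation:
Op 1 fold_right: fold axis v@8; visible region now rows[0,4) x cols[8,16) = 4x8
Op 2 fold_left: fold axis v@12; visible region now rows[0,4) x cols[8,12) = 4x4
Op 3 fold_up: fold axis h@2; visible region now rows[0,2) x cols[8,12) = 2x4
Op 4 fold_left: fold axis v@10; visible region now rows[0,2) x cols[8,10) = 2x2
Op 5 fold_down: fold axis h@1; visible region now rows[1,2) x cols[8,10) = 1x2
Op 6 cut(0, 0): punch at orig (1,8); cuts so far [(1, 8)]; region rows[1,2) x cols[8,10) = 1x2
Unfold 1 (reflect across h@1): 2 holes -> [(0, 8), (1, 8)]
Unfold 2 (reflect across v@10): 4 holes -> [(0, 8), (0, 11), (1, 8), (1, 11)]
Unfold 3 (reflect across h@2): 8 holes -> [(0, 8), (0, 11), (1, 8), (1, 11), (2, 8), (2, 11), (3, 8), (3, 11)]
Unfold 4 (reflect across v@12): 16 holes -> [(0, 8), (0, 11), (0, 12), (0, 15), (1, 8), (1, 11), (1, 12), (1, 15), (2, 8), (2, 11), (2, 12), (2, 15), (3, 8), (3, 11), (3, 12), (3, 15)]
Unfold 5 (reflect across v@8): 32 holes -> [(0, 0), (0, 3), (0, 4), (0, 7), (0, 8), (0, 11), (0, 12), (0, 15), (1, 0), (1, 3), (1, 4), (1, 7), (1, 8), (1, 11), (1, 12), (1, 15), (2, 0), (2, 3), (2, 4), (2, 7), (2, 8), (2, 11), (2, 12), (2, 15), (3, 0), (3, 3), (3, 4), (3, 7), (3, 8), (3, 11), (3, 12), (3, 15)]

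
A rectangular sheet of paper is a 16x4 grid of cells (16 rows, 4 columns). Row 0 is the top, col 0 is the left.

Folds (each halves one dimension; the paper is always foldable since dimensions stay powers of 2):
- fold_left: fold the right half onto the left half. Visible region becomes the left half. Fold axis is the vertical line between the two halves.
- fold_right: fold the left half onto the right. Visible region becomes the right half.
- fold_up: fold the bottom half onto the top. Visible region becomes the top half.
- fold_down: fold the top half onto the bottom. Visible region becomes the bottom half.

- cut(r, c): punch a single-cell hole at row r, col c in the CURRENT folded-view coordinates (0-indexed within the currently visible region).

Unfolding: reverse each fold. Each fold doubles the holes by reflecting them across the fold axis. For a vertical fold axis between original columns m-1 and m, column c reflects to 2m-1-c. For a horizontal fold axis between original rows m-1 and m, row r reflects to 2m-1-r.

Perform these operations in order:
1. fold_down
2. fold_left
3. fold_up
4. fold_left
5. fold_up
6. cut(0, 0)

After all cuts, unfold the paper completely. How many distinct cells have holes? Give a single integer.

Answer: 32

Derivation:
Op 1 fold_down: fold axis h@8; visible region now rows[8,16) x cols[0,4) = 8x4
Op 2 fold_left: fold axis v@2; visible region now rows[8,16) x cols[0,2) = 8x2
Op 3 fold_up: fold axis h@12; visible region now rows[8,12) x cols[0,2) = 4x2
Op 4 fold_left: fold axis v@1; visible region now rows[8,12) x cols[0,1) = 4x1
Op 5 fold_up: fold axis h@10; visible region now rows[8,10) x cols[0,1) = 2x1
Op 6 cut(0, 0): punch at orig (8,0); cuts so far [(8, 0)]; region rows[8,10) x cols[0,1) = 2x1
Unfold 1 (reflect across h@10): 2 holes -> [(8, 0), (11, 0)]
Unfold 2 (reflect across v@1): 4 holes -> [(8, 0), (8, 1), (11, 0), (11, 1)]
Unfold 3 (reflect across h@12): 8 holes -> [(8, 0), (8, 1), (11, 0), (11, 1), (12, 0), (12, 1), (15, 0), (15, 1)]
Unfold 4 (reflect across v@2): 16 holes -> [(8, 0), (8, 1), (8, 2), (8, 3), (11, 0), (11, 1), (11, 2), (11, 3), (12, 0), (12, 1), (12, 2), (12, 3), (15, 0), (15, 1), (15, 2), (15, 3)]
Unfold 5 (reflect across h@8): 32 holes -> [(0, 0), (0, 1), (0, 2), (0, 3), (3, 0), (3, 1), (3, 2), (3, 3), (4, 0), (4, 1), (4, 2), (4, 3), (7, 0), (7, 1), (7, 2), (7, 3), (8, 0), (8, 1), (8, 2), (8, 3), (11, 0), (11, 1), (11, 2), (11, 3), (12, 0), (12, 1), (12, 2), (12, 3), (15, 0), (15, 1), (15, 2), (15, 3)]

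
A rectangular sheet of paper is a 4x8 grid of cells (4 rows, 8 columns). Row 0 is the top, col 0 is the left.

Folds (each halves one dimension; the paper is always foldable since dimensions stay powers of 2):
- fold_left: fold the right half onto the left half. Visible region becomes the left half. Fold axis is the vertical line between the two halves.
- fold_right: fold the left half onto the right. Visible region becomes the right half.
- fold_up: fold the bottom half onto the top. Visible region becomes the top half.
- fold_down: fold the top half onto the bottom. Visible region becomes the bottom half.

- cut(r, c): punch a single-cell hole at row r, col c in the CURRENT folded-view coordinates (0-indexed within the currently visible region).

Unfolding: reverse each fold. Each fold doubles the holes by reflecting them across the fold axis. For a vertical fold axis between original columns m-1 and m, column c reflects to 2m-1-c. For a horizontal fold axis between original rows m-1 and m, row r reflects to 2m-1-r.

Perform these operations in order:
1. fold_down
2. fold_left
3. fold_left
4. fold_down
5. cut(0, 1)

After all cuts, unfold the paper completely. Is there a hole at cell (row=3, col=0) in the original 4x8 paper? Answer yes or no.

Op 1 fold_down: fold axis h@2; visible region now rows[2,4) x cols[0,8) = 2x8
Op 2 fold_left: fold axis v@4; visible region now rows[2,4) x cols[0,4) = 2x4
Op 3 fold_left: fold axis v@2; visible region now rows[2,4) x cols[0,2) = 2x2
Op 4 fold_down: fold axis h@3; visible region now rows[3,4) x cols[0,2) = 1x2
Op 5 cut(0, 1): punch at orig (3,1); cuts so far [(3, 1)]; region rows[3,4) x cols[0,2) = 1x2
Unfold 1 (reflect across h@3): 2 holes -> [(2, 1), (3, 1)]
Unfold 2 (reflect across v@2): 4 holes -> [(2, 1), (2, 2), (3, 1), (3, 2)]
Unfold 3 (reflect across v@4): 8 holes -> [(2, 1), (2, 2), (2, 5), (2, 6), (3, 1), (3, 2), (3, 5), (3, 6)]
Unfold 4 (reflect across h@2): 16 holes -> [(0, 1), (0, 2), (0, 5), (0, 6), (1, 1), (1, 2), (1, 5), (1, 6), (2, 1), (2, 2), (2, 5), (2, 6), (3, 1), (3, 2), (3, 5), (3, 6)]
Holes: [(0, 1), (0, 2), (0, 5), (0, 6), (1, 1), (1, 2), (1, 5), (1, 6), (2, 1), (2, 2), (2, 5), (2, 6), (3, 1), (3, 2), (3, 5), (3, 6)]

Answer: no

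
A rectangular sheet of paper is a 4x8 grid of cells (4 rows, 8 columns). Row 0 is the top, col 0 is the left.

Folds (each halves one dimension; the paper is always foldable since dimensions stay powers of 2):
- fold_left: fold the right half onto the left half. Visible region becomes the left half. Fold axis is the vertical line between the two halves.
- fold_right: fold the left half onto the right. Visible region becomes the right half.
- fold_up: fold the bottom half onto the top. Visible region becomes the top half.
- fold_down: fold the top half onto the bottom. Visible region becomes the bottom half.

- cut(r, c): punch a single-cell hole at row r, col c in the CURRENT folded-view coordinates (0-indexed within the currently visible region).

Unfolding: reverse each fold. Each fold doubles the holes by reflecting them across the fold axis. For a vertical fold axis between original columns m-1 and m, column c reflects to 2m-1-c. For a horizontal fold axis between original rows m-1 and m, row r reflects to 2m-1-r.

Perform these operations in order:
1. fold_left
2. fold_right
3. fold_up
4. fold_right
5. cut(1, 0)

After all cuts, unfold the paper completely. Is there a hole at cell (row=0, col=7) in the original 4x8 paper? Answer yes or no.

Answer: no

Derivation:
Op 1 fold_left: fold axis v@4; visible region now rows[0,4) x cols[0,4) = 4x4
Op 2 fold_right: fold axis v@2; visible region now rows[0,4) x cols[2,4) = 4x2
Op 3 fold_up: fold axis h@2; visible region now rows[0,2) x cols[2,4) = 2x2
Op 4 fold_right: fold axis v@3; visible region now rows[0,2) x cols[3,4) = 2x1
Op 5 cut(1, 0): punch at orig (1,3); cuts so far [(1, 3)]; region rows[0,2) x cols[3,4) = 2x1
Unfold 1 (reflect across v@3): 2 holes -> [(1, 2), (1, 3)]
Unfold 2 (reflect across h@2): 4 holes -> [(1, 2), (1, 3), (2, 2), (2, 3)]
Unfold 3 (reflect across v@2): 8 holes -> [(1, 0), (1, 1), (1, 2), (1, 3), (2, 0), (2, 1), (2, 2), (2, 3)]
Unfold 4 (reflect across v@4): 16 holes -> [(1, 0), (1, 1), (1, 2), (1, 3), (1, 4), (1, 5), (1, 6), (1, 7), (2, 0), (2, 1), (2, 2), (2, 3), (2, 4), (2, 5), (2, 6), (2, 7)]
Holes: [(1, 0), (1, 1), (1, 2), (1, 3), (1, 4), (1, 5), (1, 6), (1, 7), (2, 0), (2, 1), (2, 2), (2, 3), (2, 4), (2, 5), (2, 6), (2, 7)]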